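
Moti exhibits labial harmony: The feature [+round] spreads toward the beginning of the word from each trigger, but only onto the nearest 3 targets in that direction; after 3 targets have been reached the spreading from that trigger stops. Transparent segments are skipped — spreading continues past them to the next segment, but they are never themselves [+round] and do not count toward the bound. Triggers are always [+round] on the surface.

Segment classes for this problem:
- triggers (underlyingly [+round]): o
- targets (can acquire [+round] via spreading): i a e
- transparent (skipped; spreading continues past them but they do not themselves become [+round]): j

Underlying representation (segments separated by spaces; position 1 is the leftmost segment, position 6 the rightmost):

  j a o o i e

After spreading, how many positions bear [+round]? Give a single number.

From /o/ at 3 leftward: 2 /a/ → [+round]; 1 /j/ transparent; word edge.
From /o/ at 4 leftward: 3 /o/ is itself a trigger — this domain ends here.
Targets with no active source: positions 5 6 stay [-round].
[+round] positions on the surface: 2 3 4.

3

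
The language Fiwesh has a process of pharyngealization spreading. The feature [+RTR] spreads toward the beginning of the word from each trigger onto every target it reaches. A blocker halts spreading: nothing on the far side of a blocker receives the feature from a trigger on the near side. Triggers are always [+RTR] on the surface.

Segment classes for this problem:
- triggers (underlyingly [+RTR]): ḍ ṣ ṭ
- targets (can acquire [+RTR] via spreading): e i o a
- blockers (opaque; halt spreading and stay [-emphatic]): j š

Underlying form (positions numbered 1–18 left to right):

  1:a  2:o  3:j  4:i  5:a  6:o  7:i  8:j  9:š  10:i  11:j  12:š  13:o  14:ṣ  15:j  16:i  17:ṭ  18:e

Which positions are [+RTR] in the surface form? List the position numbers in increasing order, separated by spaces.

13 14 16 17

From /ṣ/ at 14 leftward: 13 /o/ → [+RTR]; 12 /š/ blocks.
From /ṭ/ at 17 leftward: 16 /i/ → [+RTR]; 15 /j/ blocks.
Targets with no active source: positions 1 2 4 5 6 7 10 18 stay [-emphatic].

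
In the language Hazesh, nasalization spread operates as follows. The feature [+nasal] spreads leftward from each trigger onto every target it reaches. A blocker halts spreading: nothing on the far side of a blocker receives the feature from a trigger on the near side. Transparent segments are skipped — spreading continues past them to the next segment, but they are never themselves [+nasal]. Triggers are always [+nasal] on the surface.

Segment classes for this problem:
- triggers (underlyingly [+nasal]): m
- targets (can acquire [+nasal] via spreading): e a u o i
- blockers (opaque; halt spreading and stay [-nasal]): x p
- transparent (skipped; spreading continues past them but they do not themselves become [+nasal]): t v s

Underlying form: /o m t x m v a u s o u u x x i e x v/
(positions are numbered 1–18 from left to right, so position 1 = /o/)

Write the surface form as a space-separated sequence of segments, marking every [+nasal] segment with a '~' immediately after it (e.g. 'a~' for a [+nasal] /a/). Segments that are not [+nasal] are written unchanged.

o~ m~ t x m~ v a u s o u u x x i e x v

From /m/ at 2 leftward: 1 /o/ → [+nasal]; word edge.
From /m/ at 5 leftward: 4 /x/ blocks.
Targets with no active source: positions 7 8 10 11 12 15 16 stay [-nasal].
[+nasal] positions on the surface: 1 2 5.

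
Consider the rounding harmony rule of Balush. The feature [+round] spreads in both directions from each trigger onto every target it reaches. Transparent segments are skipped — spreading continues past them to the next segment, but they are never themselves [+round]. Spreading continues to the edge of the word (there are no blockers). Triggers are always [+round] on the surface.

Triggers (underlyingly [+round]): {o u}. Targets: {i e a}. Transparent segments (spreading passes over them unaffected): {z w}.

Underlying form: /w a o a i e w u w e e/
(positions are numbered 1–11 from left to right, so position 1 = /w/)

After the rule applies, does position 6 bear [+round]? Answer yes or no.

yes

From /o/ at 3 rightward: 4 /a/ → [+round]; 5 /i/ → [+round]; 6 /e/ → [+round]; 7 /w/ transparent; 8 /u/ is itself a trigger — this domain ends here.
From /o/ at 3 leftward: 2 /a/ → [+round]; 1 /w/ transparent; word edge.
From /u/ at 8 rightward: 9 /w/ transparent; 10 /e/ → [+round]; 11 /e/ → [+round]; word edge.
From /u/ at 8 leftward: 7 /w/ transparent; 6 /e/ → [+round]; 5 /i/ → [+round]; 4 /a/ → [+round]; 3 /o/ is itself a trigger — this domain ends here.
[+round] positions on the surface: 2 3 4 5 6 8 10 11.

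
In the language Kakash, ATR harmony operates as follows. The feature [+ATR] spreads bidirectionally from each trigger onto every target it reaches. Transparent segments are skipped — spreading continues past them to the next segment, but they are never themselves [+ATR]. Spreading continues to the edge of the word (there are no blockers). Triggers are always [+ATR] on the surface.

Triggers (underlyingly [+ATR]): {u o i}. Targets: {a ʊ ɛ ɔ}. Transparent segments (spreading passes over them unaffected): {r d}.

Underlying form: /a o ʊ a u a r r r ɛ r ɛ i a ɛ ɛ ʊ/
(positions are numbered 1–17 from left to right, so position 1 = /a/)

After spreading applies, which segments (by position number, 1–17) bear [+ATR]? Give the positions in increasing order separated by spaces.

From /o/ at 2 rightward: 3 /ʊ/ → [+ATR]; 4 /a/ → [+ATR]; 5 /u/ is itself a trigger — this domain ends here.
From /o/ at 2 leftward: 1 /a/ → [+ATR]; word edge.
From /u/ at 5 rightward: 6 /a/ → [+ATR]; 7 /r/ transparent; 8 /r/ transparent; 9 /r/ transparent; 10 /ɛ/ → [+ATR]; 11 /r/ transparent; 12 /ɛ/ → [+ATR]; 13 /i/ is itself a trigger — this domain ends here.
From /u/ at 5 leftward: 4 /a/ → [+ATR]; 3 /ʊ/ → [+ATR]; 2 /o/ is itself a trigger — this domain ends here.
From /i/ at 13 rightward: 14 /a/ → [+ATR]; 15 /ɛ/ → [+ATR]; 16 /ɛ/ → [+ATR]; 17 /ʊ/ → [+ATR]; word edge.
From /i/ at 13 leftward: 12 /ɛ/ → [+ATR]; 11 /r/ transparent; 10 /ɛ/ → [+ATR]; 9 /r/ transparent; 8 /r/ transparent; 7 /r/ transparent; 6 /a/ → [+ATR]; 5 /u/ is itself a trigger — this domain ends here.

1 2 3 4 5 6 10 12 13 14 15 16 17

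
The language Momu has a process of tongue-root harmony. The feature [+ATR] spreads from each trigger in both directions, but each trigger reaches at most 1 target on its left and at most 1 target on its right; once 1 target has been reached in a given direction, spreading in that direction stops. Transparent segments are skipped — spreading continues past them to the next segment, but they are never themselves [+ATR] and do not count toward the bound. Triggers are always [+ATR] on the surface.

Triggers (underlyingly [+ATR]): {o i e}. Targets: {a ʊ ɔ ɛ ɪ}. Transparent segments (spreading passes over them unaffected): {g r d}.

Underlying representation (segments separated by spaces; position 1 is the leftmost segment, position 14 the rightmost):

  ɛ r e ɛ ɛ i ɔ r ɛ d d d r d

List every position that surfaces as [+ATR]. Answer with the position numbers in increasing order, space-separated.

From /e/ at 3 rightward: 4 /ɛ/ → [+ATR]; bound reached.
From /e/ at 3 leftward: 2 /r/ transparent; 1 /ɛ/ → [+ATR]; bound reached.
From /i/ at 6 rightward: 7 /ɔ/ → [+ATR]; bound reached.
From /i/ at 6 leftward: 5 /ɛ/ → [+ATR]; bound reached.
Target with no active source: position 9 stays [-ATR].

1 3 4 5 6 7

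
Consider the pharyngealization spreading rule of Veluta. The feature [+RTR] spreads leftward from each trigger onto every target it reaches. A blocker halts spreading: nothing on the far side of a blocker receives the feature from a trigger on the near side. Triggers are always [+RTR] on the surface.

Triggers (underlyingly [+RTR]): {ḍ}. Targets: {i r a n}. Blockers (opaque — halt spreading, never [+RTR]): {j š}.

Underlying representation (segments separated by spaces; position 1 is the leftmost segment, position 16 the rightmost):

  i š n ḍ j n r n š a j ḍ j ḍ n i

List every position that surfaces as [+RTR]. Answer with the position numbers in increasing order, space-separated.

3 4 12 14

From /ḍ/ at 4 leftward: 3 /n/ → [+RTR]; 2 /š/ blocks.
From /ḍ/ at 12 leftward: 11 /j/ blocks.
From /ḍ/ at 14 leftward: 13 /j/ blocks.
Targets with no active source: positions 1 6 7 8 10 15 16 stay [-emphatic].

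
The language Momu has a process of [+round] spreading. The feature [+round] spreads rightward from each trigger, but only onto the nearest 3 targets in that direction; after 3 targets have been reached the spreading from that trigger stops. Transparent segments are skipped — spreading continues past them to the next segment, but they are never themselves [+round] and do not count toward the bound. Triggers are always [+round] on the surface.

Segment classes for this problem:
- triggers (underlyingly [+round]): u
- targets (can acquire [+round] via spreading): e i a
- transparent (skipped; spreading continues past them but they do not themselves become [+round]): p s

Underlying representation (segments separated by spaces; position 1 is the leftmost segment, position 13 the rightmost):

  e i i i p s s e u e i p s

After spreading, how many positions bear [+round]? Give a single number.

From /u/ at 9 rightward: 10 /e/ → [+round]; 11 /i/ → [+round]; 12 /p/ transparent; 13 /s/ transparent; word edge.
Targets with no active source: positions 1 2 3 4 8 stay [-round].
[+round] positions on the surface: 9 10 11.

3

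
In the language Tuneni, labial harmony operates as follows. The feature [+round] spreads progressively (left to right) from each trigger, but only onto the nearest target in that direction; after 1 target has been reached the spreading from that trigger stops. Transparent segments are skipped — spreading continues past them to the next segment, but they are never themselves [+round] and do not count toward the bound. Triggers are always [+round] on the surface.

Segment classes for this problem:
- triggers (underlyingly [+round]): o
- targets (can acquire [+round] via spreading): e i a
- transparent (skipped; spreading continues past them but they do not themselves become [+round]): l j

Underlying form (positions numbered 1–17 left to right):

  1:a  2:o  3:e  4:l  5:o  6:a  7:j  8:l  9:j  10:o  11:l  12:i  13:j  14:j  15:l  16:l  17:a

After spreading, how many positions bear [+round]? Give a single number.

From /o/ at 2 rightward: 3 /e/ → [+round]; bound reached.
From /o/ at 5 rightward: 6 /a/ → [+round]; bound reached.
From /o/ at 10 rightward: 11 /l/ transparent; 12 /i/ → [+round]; bound reached.
Targets with no active source: positions 1 17 stay [-round].
[+round] positions on the surface: 2 3 5 6 10 12.

6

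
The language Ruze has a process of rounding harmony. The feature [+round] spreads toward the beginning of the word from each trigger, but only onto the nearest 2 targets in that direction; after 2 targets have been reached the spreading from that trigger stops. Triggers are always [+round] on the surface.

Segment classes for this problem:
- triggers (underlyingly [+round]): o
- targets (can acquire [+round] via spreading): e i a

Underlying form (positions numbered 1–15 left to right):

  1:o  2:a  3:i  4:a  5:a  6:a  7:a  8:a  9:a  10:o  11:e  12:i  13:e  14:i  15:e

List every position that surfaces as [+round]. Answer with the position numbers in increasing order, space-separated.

From /o/ at 1 leftward: word edge.
From /o/ at 10 leftward: 9 /a/ → [+round]; 8 /a/ → [+round]; bound reached.
Targets with no active source: positions 2 3 4 5 6 7 11 12 13 14 15 stay [-round].

1 8 9 10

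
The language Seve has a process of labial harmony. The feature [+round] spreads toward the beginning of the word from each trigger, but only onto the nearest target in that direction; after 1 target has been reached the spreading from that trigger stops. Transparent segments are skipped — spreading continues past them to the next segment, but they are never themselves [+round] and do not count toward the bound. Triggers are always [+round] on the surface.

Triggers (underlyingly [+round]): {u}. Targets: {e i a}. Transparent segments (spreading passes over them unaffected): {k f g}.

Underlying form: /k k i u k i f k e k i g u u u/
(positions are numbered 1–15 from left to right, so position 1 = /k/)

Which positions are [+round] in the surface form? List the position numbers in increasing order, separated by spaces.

3 4 11 13 14 15

From /u/ at 4 leftward: 3 /i/ → [+round]; bound reached.
From /u/ at 13 leftward: 12 /g/ transparent; 11 /i/ → [+round]; bound reached.
From /u/ at 14 leftward: 13 /u/ is itself a trigger — this domain ends here.
From /u/ at 15 leftward: 14 /u/ is itself a trigger — this domain ends here.
Targets with no active source: positions 6 9 stay [-round].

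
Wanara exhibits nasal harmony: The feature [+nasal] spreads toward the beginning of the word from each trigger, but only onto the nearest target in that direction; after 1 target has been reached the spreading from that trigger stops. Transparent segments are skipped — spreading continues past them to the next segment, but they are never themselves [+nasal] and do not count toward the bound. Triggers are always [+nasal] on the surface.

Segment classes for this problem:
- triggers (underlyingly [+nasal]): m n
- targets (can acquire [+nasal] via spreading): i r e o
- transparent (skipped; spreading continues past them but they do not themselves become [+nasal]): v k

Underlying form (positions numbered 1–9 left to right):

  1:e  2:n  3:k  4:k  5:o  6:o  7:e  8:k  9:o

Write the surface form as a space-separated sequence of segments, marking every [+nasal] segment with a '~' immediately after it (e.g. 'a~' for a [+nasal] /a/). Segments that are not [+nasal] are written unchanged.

From /n/ at 2 leftward: 1 /e/ → [+nasal]; bound reached.
Targets with no active source: positions 5 6 7 9 stay [-nasal].
[+nasal] positions on the surface: 1 2.

e~ n~ k k o o e k o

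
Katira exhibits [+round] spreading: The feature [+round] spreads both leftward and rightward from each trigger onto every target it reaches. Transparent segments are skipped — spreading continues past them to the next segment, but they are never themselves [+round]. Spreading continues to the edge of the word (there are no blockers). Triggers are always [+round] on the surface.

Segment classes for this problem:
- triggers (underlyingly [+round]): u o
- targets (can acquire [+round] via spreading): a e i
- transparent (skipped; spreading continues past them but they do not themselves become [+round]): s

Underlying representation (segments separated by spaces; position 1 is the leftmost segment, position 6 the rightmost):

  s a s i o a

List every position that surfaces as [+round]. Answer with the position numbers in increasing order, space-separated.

2 4 5 6

From /o/ at 5 rightward: 6 /a/ → [+round]; word edge.
From /o/ at 5 leftward: 4 /i/ → [+round]; 3 /s/ transparent; 2 /a/ → [+round]; 1 /s/ transparent; word edge.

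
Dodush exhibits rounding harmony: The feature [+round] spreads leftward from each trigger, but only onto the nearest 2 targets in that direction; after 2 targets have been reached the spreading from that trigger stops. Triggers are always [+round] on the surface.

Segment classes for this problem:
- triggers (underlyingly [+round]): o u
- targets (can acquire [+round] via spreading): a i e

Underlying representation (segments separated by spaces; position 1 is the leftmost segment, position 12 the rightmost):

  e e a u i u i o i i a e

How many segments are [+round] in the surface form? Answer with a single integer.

7

From /u/ at 4 leftward: 3 /a/ → [+round]; 2 /e/ → [+round]; bound reached.
From /u/ at 6 leftward: 5 /i/ → [+round]; 4 /u/ is itself a trigger — this domain ends here.
From /o/ at 8 leftward: 7 /i/ → [+round]; 6 /u/ is itself a trigger — this domain ends here.
Targets with no active source: positions 1 9 10 11 12 stay [-round].
[+round] positions on the surface: 2 3 4 5 6 7 8.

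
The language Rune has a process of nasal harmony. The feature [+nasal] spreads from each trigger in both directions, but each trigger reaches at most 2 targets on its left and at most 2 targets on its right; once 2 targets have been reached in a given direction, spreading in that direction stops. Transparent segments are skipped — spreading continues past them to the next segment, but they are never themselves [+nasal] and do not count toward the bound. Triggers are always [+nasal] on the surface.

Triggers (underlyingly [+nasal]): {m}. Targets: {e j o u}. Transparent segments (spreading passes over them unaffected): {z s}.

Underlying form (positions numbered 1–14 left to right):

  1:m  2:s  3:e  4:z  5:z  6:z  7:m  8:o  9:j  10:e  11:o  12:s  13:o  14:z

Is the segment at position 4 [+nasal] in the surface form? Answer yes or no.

no

From /m/ at 1 rightward: 2 /s/ transparent; 3 /e/ → [+nasal]; 4 /z/ transparent; 5 /z/ transparent; 6 /z/ transparent; 7 /m/ is itself a trigger — this domain ends here.
From /m/ at 1 leftward: word edge.
From /m/ at 7 rightward: 8 /o/ → [+nasal]; 9 /j/ → [+nasal]; bound reached.
From /m/ at 7 leftward: 6 /z/ transparent; 5 /z/ transparent; 4 /z/ transparent; 3 /e/ → [+nasal]; 2 /s/ transparent; 1 /m/ is itself a trigger — this domain ends here.
Targets with no active source: positions 10 11 13 stay [-nasal].
[+nasal] positions on the surface: 1 3 7 8 9.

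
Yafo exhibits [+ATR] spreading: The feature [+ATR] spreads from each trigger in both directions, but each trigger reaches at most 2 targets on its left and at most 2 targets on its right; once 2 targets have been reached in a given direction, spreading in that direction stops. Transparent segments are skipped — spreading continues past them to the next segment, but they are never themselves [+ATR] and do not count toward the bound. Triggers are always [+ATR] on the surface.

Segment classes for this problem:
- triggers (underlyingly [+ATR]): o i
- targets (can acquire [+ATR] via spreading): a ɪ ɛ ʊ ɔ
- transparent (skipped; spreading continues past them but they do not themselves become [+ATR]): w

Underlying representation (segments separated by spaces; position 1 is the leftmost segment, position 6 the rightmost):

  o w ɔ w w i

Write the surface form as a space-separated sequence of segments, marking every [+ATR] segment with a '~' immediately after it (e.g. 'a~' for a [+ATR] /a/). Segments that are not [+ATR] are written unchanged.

o~ w ɔ~ w w i~

From /o/ at 1 rightward: 2 /w/ transparent; 3 /ɔ/ → [+ATR]; 4 /w/ transparent; 5 /w/ transparent; 6 /i/ is itself a trigger — this domain ends here.
From /o/ at 1 leftward: word edge.
From /i/ at 6 rightward: word edge.
From /i/ at 6 leftward: 5 /w/ transparent; 4 /w/ transparent; 3 /ɔ/ → [+ATR]; 2 /w/ transparent; 1 /o/ is itself a trigger — this domain ends here.
[+ATR] positions on the surface: 1 3 6.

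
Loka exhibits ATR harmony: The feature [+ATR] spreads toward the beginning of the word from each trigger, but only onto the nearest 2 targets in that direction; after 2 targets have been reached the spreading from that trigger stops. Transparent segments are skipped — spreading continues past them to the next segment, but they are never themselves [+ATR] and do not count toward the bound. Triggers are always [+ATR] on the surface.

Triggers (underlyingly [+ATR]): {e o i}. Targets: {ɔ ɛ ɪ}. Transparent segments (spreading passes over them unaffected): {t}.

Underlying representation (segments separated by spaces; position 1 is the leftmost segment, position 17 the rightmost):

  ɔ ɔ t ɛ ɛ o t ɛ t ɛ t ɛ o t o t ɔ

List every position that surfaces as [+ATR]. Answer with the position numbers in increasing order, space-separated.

From /o/ at 6 leftward: 5 /ɛ/ → [+ATR]; 4 /ɛ/ → [+ATR]; bound reached.
From /o/ at 13 leftward: 12 /ɛ/ → [+ATR]; 11 /t/ transparent; 10 /ɛ/ → [+ATR]; bound reached.
From /o/ at 15 leftward: 14 /t/ transparent; 13 /o/ is itself a trigger — this domain ends here.
Targets with no active source: positions 1 2 8 17 stay [-ATR].

4 5 6 10 12 13 15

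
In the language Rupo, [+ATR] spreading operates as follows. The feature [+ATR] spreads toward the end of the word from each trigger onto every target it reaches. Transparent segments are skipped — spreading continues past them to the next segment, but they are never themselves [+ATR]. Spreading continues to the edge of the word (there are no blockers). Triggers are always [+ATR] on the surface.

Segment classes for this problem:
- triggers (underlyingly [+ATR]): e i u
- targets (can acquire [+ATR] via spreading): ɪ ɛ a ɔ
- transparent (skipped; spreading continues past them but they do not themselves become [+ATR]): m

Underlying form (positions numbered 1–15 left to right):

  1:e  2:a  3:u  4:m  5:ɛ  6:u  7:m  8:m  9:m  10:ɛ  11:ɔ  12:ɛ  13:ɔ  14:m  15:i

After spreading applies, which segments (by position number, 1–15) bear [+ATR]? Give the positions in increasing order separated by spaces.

From /e/ at 1 rightward: 2 /a/ → [+ATR]; 3 /u/ is itself a trigger — this domain ends here.
From /u/ at 3 rightward: 4 /m/ transparent; 5 /ɛ/ → [+ATR]; 6 /u/ is itself a trigger — this domain ends here.
From /u/ at 6 rightward: 7 /m/ transparent; 8 /m/ transparent; 9 /m/ transparent; 10 /ɛ/ → [+ATR]; 11 /ɔ/ → [+ATR]; 12 /ɛ/ → [+ATR]; 13 /ɔ/ → [+ATR]; 14 /m/ transparent; 15 /i/ is itself a trigger — this domain ends here.
From /i/ at 15 rightward: word edge.

1 2 3 5 6 10 11 12 13 15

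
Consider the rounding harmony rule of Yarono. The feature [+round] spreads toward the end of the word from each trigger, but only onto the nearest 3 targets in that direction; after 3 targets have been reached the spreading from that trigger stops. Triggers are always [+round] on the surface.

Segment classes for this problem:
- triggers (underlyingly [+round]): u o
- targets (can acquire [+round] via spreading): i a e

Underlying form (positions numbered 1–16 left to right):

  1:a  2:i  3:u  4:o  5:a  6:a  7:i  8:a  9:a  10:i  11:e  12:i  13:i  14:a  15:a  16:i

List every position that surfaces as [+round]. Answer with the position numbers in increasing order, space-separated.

From /u/ at 3 rightward: 4 /o/ is itself a trigger — this domain ends here.
From /o/ at 4 rightward: 5 /a/ → [+round]; 6 /a/ → [+round]; 7 /i/ → [+round]; bound reached.
Targets with no active source: positions 1 2 8 9 10 11 12 13 14 15 16 stay [-round].

3 4 5 6 7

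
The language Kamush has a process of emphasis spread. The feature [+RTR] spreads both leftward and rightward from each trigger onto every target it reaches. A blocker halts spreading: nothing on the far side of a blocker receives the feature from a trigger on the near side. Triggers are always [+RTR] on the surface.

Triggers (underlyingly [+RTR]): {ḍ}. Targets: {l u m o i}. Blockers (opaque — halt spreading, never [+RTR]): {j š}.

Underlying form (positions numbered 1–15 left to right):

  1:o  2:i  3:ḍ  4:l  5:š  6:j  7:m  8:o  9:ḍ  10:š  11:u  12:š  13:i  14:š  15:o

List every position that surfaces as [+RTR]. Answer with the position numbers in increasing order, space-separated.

1 2 3 4 7 8 9

From /ḍ/ at 3 rightward: 4 /l/ → [+RTR]; 5 /š/ blocks.
From /ḍ/ at 3 leftward: 2 /i/ → [+RTR]; 1 /o/ → [+RTR]; word edge.
From /ḍ/ at 9 rightward: 10 /š/ blocks.
From /ḍ/ at 9 leftward: 8 /o/ → [+RTR]; 7 /m/ → [+RTR]; 6 /j/ blocks.
Targets with no active source: positions 11 13 15 stay [-emphatic].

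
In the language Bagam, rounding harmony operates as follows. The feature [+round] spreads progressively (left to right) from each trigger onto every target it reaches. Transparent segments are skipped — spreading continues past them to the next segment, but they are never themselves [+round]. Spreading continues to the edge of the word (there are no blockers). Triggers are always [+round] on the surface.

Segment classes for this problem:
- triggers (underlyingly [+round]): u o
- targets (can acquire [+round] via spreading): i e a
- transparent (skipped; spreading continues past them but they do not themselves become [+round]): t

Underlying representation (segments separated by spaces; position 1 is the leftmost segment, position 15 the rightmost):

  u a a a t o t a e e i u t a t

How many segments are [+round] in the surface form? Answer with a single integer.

From /u/ at 1 rightward: 2 /a/ → [+round]; 3 /a/ → [+round]; 4 /a/ → [+round]; 5 /t/ transparent; 6 /o/ is itself a trigger — this domain ends here.
From /o/ at 6 rightward: 7 /t/ transparent; 8 /a/ → [+round]; 9 /e/ → [+round]; 10 /e/ → [+round]; 11 /i/ → [+round]; 12 /u/ is itself a trigger — this domain ends here.
From /u/ at 12 rightward: 13 /t/ transparent; 14 /a/ → [+round]; 15 /t/ transparent; word edge.
[+round] positions on the surface: 1 2 3 4 6 8 9 10 11 12 14.

11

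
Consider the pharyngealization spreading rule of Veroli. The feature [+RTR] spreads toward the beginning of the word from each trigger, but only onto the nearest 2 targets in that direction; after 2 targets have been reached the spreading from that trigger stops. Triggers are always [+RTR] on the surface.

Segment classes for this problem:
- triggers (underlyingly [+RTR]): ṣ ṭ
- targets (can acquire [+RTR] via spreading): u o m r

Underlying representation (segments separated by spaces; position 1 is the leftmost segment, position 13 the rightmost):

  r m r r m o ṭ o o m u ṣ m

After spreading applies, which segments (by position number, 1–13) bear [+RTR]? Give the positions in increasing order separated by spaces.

5 6 7 10 11 12

From /ṭ/ at 7 leftward: 6 /o/ → [+RTR]; 5 /m/ → [+RTR]; bound reached.
From /ṣ/ at 12 leftward: 11 /u/ → [+RTR]; 10 /m/ → [+RTR]; bound reached.
Targets with no active source: positions 1 2 3 4 8 9 13 stay [-emphatic].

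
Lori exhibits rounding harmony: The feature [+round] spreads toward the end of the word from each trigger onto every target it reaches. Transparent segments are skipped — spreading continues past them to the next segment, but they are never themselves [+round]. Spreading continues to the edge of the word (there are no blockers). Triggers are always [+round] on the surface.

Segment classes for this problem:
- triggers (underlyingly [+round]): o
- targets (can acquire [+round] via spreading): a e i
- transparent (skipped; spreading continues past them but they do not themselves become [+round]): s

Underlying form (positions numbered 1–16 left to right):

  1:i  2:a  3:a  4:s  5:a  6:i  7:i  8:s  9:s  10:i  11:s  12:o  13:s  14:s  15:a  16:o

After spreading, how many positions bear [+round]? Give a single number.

From /o/ at 12 rightward: 13 /s/ transparent; 14 /s/ transparent; 15 /a/ → [+round]; 16 /o/ is itself a trigger — this domain ends here.
From /o/ at 16 rightward: word edge.
Targets with no active source: positions 1 2 3 5 6 7 10 stay [-round].
[+round] positions on the surface: 12 15 16.

3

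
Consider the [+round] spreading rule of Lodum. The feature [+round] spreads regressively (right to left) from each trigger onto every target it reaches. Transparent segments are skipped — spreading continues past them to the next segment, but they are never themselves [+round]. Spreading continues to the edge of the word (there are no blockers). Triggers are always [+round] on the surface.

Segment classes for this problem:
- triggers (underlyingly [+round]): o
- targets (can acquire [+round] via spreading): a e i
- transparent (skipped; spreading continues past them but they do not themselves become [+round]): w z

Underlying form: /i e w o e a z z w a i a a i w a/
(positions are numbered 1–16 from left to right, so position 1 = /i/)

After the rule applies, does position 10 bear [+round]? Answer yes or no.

From /o/ at 4 leftward: 3 /w/ transparent; 2 /e/ → [+round]; 1 /i/ → [+round]; word edge.
Targets with no active source: positions 5 6 10 11 12 13 14 16 stay [-round].
[+round] positions on the surface: 1 2 4.

no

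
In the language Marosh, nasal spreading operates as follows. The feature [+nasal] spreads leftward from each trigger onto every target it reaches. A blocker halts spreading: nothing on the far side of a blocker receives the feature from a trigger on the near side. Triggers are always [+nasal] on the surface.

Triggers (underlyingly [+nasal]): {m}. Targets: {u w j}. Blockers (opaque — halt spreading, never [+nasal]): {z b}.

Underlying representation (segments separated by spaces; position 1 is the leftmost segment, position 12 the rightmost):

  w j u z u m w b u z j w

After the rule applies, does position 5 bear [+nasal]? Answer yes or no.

yes

From /m/ at 6 leftward: 5 /u/ → [+nasal]; 4 /z/ blocks.
Targets with no active source: positions 1 2 3 7 9 11 12 stay [-nasal].
[+nasal] positions on the surface: 5 6.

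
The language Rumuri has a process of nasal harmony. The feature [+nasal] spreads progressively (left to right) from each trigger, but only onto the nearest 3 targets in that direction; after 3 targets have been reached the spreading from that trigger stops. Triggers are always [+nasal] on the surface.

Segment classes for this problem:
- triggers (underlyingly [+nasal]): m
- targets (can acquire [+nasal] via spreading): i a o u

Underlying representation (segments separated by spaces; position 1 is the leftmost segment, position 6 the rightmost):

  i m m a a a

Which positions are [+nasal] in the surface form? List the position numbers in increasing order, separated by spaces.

2 3 4 5 6

From /m/ at 2 rightward: 3 /m/ is itself a trigger — this domain ends here.
From /m/ at 3 rightward: 4 /a/ → [+nasal]; 5 /a/ → [+nasal]; 6 /a/ → [+nasal]; bound reached.
Target with no active source: position 1 stays [-nasal].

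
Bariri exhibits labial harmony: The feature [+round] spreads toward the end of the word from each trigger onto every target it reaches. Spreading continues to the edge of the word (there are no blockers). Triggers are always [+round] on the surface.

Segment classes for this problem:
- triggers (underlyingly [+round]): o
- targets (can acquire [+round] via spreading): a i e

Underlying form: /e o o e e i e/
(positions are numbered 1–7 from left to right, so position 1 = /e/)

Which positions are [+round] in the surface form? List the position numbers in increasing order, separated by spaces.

2 3 4 5 6 7

From /o/ at 2 rightward: 3 /o/ is itself a trigger — this domain ends here.
From /o/ at 3 rightward: 4 /e/ → [+round]; 5 /e/ → [+round]; 6 /i/ → [+round]; 7 /e/ → [+round]; word edge.
Target with no active source: position 1 stays [-round].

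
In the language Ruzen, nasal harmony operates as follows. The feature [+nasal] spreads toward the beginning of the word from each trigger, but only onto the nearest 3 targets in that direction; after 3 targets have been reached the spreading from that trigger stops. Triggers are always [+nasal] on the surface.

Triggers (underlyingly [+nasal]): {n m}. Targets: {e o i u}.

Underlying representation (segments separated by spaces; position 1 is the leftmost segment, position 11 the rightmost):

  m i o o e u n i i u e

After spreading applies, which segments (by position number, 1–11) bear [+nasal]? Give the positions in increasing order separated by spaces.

From /m/ at 1 leftward: word edge.
From /n/ at 7 leftward: 6 /u/ → [+nasal]; 5 /e/ → [+nasal]; 4 /o/ → [+nasal]; bound reached.
Targets with no active source: positions 2 3 8 9 10 11 stay [-nasal].

1 4 5 6 7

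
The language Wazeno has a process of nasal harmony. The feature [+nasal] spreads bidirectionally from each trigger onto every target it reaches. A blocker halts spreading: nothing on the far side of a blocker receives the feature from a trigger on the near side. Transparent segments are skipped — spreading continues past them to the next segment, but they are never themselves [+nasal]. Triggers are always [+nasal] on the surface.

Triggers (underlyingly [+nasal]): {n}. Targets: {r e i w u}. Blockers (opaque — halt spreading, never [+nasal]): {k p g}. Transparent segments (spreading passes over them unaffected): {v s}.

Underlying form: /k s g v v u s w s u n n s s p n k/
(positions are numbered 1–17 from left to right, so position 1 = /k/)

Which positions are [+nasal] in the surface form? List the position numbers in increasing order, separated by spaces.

6 8 10 11 12 16

From /n/ at 11 rightward: 12 /n/ is itself a trigger — this domain ends here.
From /n/ at 11 leftward: 10 /u/ → [+nasal]; 9 /s/ transparent; 8 /w/ → [+nasal]; 7 /s/ transparent; 6 /u/ → [+nasal]; 5 /v/ transparent; 4 /v/ transparent; 3 /g/ blocks.
From /n/ at 12 rightward: 13 /s/ transparent; 14 /s/ transparent; 15 /p/ blocks.
From /n/ at 12 leftward: 11 /n/ is itself a trigger — this domain ends here.
From /n/ at 16 rightward: 17 /k/ blocks.
From /n/ at 16 leftward: 15 /p/ blocks.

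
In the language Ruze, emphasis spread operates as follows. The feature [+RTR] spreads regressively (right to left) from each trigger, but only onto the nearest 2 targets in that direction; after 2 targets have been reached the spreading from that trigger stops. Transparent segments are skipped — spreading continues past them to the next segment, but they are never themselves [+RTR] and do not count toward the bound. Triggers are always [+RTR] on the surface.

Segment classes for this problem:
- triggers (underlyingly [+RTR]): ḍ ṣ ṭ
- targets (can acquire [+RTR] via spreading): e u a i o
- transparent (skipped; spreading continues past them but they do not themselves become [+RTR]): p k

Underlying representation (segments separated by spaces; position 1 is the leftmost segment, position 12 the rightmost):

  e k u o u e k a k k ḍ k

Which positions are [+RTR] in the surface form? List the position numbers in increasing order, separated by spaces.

6 8 11

From /ḍ/ at 11 leftward: 10 /k/ transparent; 9 /k/ transparent; 8 /a/ → [+RTR]; 7 /k/ transparent; 6 /e/ → [+RTR]; bound reached.
Targets with no active source: positions 1 3 4 5 stay [-emphatic].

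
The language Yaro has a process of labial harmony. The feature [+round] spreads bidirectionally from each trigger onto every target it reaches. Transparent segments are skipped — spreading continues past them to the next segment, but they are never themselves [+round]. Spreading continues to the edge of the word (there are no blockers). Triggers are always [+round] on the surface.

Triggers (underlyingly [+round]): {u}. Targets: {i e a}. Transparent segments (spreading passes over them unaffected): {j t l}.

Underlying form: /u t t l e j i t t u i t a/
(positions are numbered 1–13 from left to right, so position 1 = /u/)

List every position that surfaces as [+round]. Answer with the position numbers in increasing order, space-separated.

1 5 7 10 11 13

From /u/ at 1 rightward: 2 /t/ transparent; 3 /t/ transparent; 4 /l/ transparent; 5 /e/ → [+round]; 6 /j/ transparent; 7 /i/ → [+round]; 8 /t/ transparent; 9 /t/ transparent; 10 /u/ is itself a trigger — this domain ends here.
From /u/ at 1 leftward: word edge.
From /u/ at 10 rightward: 11 /i/ → [+round]; 12 /t/ transparent; 13 /a/ → [+round]; word edge.
From /u/ at 10 leftward: 9 /t/ transparent; 8 /t/ transparent; 7 /i/ → [+round]; 6 /j/ transparent; 5 /e/ → [+round]; 4 /l/ transparent; 3 /t/ transparent; 2 /t/ transparent; 1 /u/ is itself a trigger — this domain ends here.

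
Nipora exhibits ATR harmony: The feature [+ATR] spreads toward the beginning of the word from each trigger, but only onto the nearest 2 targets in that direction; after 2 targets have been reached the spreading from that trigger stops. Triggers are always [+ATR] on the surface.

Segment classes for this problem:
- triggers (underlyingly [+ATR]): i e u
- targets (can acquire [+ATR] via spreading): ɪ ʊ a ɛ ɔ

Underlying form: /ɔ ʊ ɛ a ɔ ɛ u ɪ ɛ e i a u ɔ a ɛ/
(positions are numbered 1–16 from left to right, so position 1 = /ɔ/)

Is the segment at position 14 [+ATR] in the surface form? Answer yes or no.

no

From /u/ at 7 leftward: 6 /ɛ/ → [+ATR]; 5 /ɔ/ → [+ATR]; bound reached.
From /e/ at 10 leftward: 9 /ɛ/ → [+ATR]; 8 /ɪ/ → [+ATR]; bound reached.
From /i/ at 11 leftward: 10 /e/ is itself a trigger — this domain ends here.
From /u/ at 13 leftward: 12 /a/ → [+ATR]; 11 /i/ is itself a trigger — this domain ends here.
Targets with no active source: positions 1 2 3 4 14 15 16 stay [-ATR].
[+ATR] positions on the surface: 5 6 7 8 9 10 11 12 13.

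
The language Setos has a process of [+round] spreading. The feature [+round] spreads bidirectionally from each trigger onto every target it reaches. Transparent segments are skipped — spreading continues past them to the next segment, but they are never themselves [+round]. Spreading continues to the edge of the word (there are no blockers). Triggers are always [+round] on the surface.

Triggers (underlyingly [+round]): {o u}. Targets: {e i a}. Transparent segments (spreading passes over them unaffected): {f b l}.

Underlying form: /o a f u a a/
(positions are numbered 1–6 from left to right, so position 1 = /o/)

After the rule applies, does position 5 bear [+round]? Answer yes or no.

From /o/ at 1 rightward: 2 /a/ → [+round]; 3 /f/ transparent; 4 /u/ is itself a trigger — this domain ends here.
From /o/ at 1 leftward: word edge.
From /u/ at 4 rightward: 5 /a/ → [+round]; 6 /a/ → [+round]; word edge.
From /u/ at 4 leftward: 3 /f/ transparent; 2 /a/ → [+round]; 1 /o/ is itself a trigger — this domain ends here.
[+round] positions on the surface: 1 2 4 5 6.

yes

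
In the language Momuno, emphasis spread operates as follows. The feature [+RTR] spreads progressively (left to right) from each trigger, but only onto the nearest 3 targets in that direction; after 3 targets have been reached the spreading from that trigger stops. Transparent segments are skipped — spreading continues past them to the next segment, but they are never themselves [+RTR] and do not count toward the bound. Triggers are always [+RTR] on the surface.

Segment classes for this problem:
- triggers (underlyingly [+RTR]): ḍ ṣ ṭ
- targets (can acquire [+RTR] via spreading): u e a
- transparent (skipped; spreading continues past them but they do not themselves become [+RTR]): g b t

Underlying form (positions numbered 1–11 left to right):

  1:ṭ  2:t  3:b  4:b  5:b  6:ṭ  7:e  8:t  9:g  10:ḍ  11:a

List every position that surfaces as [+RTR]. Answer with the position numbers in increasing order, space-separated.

1 6 7 10 11

From /ṭ/ at 1 rightward: 2 /t/ transparent; 3 /b/ transparent; 4 /b/ transparent; 5 /b/ transparent; 6 /ṭ/ is itself a trigger — this domain ends here.
From /ṭ/ at 6 rightward: 7 /e/ → [+RTR]; 8 /t/ transparent; 9 /g/ transparent; 10 /ḍ/ is itself a trigger — this domain ends here.
From /ḍ/ at 10 rightward: 11 /a/ → [+RTR]; word edge.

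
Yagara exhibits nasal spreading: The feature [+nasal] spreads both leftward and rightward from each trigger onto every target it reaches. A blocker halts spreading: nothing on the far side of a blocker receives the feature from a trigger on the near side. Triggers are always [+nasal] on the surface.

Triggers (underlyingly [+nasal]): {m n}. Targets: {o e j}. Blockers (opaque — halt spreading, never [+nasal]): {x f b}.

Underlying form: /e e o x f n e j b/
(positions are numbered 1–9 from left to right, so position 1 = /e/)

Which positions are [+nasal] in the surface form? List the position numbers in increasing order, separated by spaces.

From /n/ at 6 rightward: 7 /e/ → [+nasal]; 8 /j/ → [+nasal]; 9 /b/ blocks.
From /n/ at 6 leftward: 5 /f/ blocks.
Targets with no active source: positions 1 2 3 stay [-nasal].

6 7 8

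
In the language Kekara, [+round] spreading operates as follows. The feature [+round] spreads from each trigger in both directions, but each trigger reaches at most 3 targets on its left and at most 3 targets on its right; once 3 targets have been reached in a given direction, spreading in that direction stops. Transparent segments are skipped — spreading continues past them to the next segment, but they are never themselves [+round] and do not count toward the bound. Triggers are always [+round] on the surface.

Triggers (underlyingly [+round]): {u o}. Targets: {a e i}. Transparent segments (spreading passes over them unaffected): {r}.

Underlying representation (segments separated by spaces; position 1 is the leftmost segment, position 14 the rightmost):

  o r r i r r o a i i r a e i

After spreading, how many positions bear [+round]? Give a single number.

From /o/ at 1 rightward: 2 /r/ transparent; 3 /r/ transparent; 4 /i/ → [+round]; 5 /r/ transparent; 6 /r/ transparent; 7 /o/ is itself a trigger — this domain ends here.
From /o/ at 1 leftward: word edge.
From /o/ at 7 rightward: 8 /a/ → [+round]; 9 /i/ → [+round]; 10 /i/ → [+round]; bound reached.
From /o/ at 7 leftward: 6 /r/ transparent; 5 /r/ transparent; 4 /i/ → [+round]; 3 /r/ transparent; 2 /r/ transparent; 1 /o/ is itself a trigger — this domain ends here.
Targets with no active source: positions 12 13 14 stay [-round].
[+round] positions on the surface: 1 4 7 8 9 10.

6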